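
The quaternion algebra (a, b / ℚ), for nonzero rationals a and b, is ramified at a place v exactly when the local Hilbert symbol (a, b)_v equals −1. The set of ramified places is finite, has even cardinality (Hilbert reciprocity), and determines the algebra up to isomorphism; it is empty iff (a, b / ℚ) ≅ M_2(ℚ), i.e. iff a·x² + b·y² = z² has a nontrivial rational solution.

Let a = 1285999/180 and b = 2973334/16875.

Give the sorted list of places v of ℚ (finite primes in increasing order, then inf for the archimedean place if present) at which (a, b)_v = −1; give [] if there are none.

[2, 3, 5, 7]

Mod squares: a ≡ 12155, b ≡ 9282. Check v ∈ {∞, 2, 3, 5, 7, 11, 13, 17, 23, 31}.
v=∞: 12155 > 0 and 9282 > 0  ⇒  (a,b)_∞ = +1.
v=7: a=7^0·(≡3), b=7^1·(≡6) mod 7; (3|7)=-1, (6|7)=-1; (−1)^{0·1·3}·(-1)^1·(-1)^0 = -1.
v=2: v_2(a)=-2, v_2(b)=1; units ≡ 3, 1 (mod 8); ε·ε+αω+βω = 1·0+-2·0+1·1 ≡ 1  ⇒  (a,b)_2 = -1.
v=5: a=5^-1·(≡4), b=5^-4·(≡2) mod 5; (4|5)=+1, (2|5)=-1; (−1)^{-1·-4·2}·(+1)^-4·(-1)^-1 = -1.
v=23: a=23^2·(≡19), b=23^0·(≡2) mod 23; (19|23)=-1, (2|23)=+1; (−1)^{2·0·11}·(-1)^0·(+1)^2 = +1.
v=11: a=11^1·(≡3), b=11^0·(≡1) mod 11; (3|11)=+1, (1|11)=+1; (−1)^{1·0·5}·(+1)^0·(+1)^1 = +1.
v=31: a=31^0·(≡6), b=31^2·(≡22) mod 31; (6|31)=-1, (22|31)=-1; (−1)^{0·2·15}·(-1)^2·(-1)^0 = +1.
v=3: a=3^-2·(≡2), b=3^-3·(≡1) mod 3; (2|3)=-1, (1|3)=+1; (−1)^{-2·-3·1}·(-1)^-3·(+1)^-2 = -1.
v=17: a=17^1·(≡15), b=17^1·(≡16) mod 17; (15|17)=+1, (16|17)=+1; (−1)^{1·1·8}·(+1)^1·(+1)^1 = +1.
v=13: a=13^1·(≡10), b=13^1·(≡9) mod 13; (10|13)=+1, (9|13)=+1; (−1)^{1·1·6}·(+1)^1·(+1)^1 = +1.
Ram(12155, 9282) = {2, 3, 5, 7}; no ℚ_2-point on the conic.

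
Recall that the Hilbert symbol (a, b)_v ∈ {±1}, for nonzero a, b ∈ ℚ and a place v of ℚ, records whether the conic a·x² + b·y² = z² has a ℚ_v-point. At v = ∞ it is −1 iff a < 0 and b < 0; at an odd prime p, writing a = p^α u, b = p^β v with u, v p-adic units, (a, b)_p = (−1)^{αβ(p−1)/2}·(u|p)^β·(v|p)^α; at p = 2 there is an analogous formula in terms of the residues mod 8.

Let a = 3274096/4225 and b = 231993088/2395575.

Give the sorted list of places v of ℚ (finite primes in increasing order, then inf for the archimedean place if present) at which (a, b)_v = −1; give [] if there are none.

(a, b) ≡ (204631, 6601) mod (ℚ^×)²; places V = {2, 3, 5, 7, 13, 23, 31, 41, ∞}.
(a,b)_2: α=4, β=8; u≡7, v≡1 (mod 8); ε(u)ε(v)=1·0, αω(v)=4·0, βω(u)=8·0; sum ≡ 0  ⇒  +1.
(a,b)_5: α=-2, u≡4; β=-2, v≡1 (mod 5); (4|5)=+1, (1|5)=+1; sign (−1)^0·+1^-2·+1^-2 = +1.
(a,b)_3: α=0, u≡1; β=-4, v≡1 (mod 3); (1|3)=+1, (1|3)=+1; sign (−1)^0·+1^-4·+1^0 = +1.
(a,b)_13: α=-2, u≡6; β=-2, v≡3 (mod 13); (6|13)=-1, (3|13)=+1; sign (−1)^0·-1^-2·+1^-2 = +1.
(a,b)_7: α=1, u≡4; β=-1, v≡6 (mod 7); (4|7)=+1, (6|7)=-1; sign (−1)^1·+1^-1·-1^1 = +1.
(a,b)_23: α=1, u≡19; β=1, v≡19 (mod 23); (19|23)=-1, (19|23)=-1; sign (−1)^1·-1^1·-1^1 = -1.
(a,b)_31: α=1, u≡24; β=2, v≡12 (mod 31); (24|31)=-1, (12|31)=-1; sign (−1)^0·-1^2·-1^1 = -1.
(a,b)_∞: sgn(204631)=+, sgn(6601)=+, so +1.
(a,b)_41: α=1, u≡35; β=1, v≡3 (mod 41); (35|41)=-1, (3|41)=-1; sign (−1)^0·-1^1·-1^1 = +1.
(204631, 6601 / ℚ) ramifies at {23, 31}: a division algebra.

[23, 31]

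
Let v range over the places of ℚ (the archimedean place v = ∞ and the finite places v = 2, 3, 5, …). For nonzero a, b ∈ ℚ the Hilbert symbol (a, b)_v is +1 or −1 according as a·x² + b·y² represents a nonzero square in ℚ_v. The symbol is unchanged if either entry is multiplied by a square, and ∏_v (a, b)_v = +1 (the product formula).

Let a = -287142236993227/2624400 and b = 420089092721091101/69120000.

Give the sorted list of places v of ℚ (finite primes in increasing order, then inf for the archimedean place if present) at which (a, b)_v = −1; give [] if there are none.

[3, 11, 17, 19]

Mod squares: a ≡ -187, b ≡ 6783. Check v ∈ {∞, 2, 3, 5, 7, 11, 17, 19}.
v=5: a=5^-2·(≡3), b=5^-4·(≡3) mod 5; (3|5)=-1, (3|5)=-1; (−1)^{-2·-4·2}·(-1)^-4·(-1)^-2 = +1.
v=∞: -187 < 0 and 6783 > 0  ⇒  (a,b)_∞ = +1.
v=7: a=7^4·(≡4), b=7^5·(≡3) mod 7; (4|7)=+1, (3|7)=-1; (−1)^{4·5·3}·(+1)^5·(-1)^4 = +1.
v=2: v_2(a)=-4, v_2(b)=-12; units ≡ 5, 7 (mod 8); ε·ε+αω+βω = 0·1+-4·0+-12·1 ≡ 0  ⇒  (a,b)_2 = +1.
v=17: a=17^1·(≡11), b=17^1·(≡8) mod 17; (11|17)=-1, (8|17)=+1; (−1)^{1·1·8}·(-1)^1·(+1)^1 = -1.
v=11: a=11^7·(≡4), b=11^8·(≡2) mod 11; (4|11)=+1, (2|11)=-1; (−1)^{7·8·5}·(+1)^8·(-1)^7 = -1.
v=19: a=19^2·(≡13), b=19^3·(≡8) mod 19; (13|19)=-1, (8|19)=-1; (−1)^{2·3·9}·(-1)^3·(-1)^2 = -1.
v=3: a=3^-8·(≡2), b=3^-3·(≡2) mod 3; (2|3)=-1, (2|3)=-1; (−1)^{-8·-3·1}·(-1)^-3·(-1)^-8 = -1.
|Ram(-187, 6783)| = 4, even; anisotropic at {3, 11, 17, 19}.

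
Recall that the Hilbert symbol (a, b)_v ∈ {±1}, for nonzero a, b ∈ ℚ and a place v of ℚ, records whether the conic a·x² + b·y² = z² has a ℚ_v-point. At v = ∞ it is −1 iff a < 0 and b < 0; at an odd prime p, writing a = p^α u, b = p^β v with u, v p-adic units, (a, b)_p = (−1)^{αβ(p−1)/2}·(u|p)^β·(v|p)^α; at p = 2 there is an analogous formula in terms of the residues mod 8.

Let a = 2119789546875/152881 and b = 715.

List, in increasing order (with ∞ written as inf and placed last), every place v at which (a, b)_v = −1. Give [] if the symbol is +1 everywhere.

[2, 13]

Mod squares: a ≡ 91, b ≡ 715. Check v ∈ {∞, 2, 3, 5, 7, 11, 13, 17, 23, 37}.
v=5: a=5^6·(≡1), b=5^1·(≡3) mod 5; (1|5)=+1, (3|5)=-1; (−1)^{6·1·2}·(+1)^1·(-1)^6 = +1.
v=23: a=23^-2·(≡17), b=23^0·(≡2) mod 23; (17|23)=-1, (2|23)=+1; (−1)^{-2·0·11}·(-1)^0·(+1)^-2 = +1.
v=7: a=7^1·(≡5), b=7^0·(≡1) mod 7; (5|7)=-1, (1|7)=+1; (−1)^{1·0·3}·(-1)^0·(+1)^1 = +1.
v=∞: 91 > 0 and 715 > 0  ⇒  (a,b)_∞ = +1.
v=37: a=37^2·(≡14), b=37^0·(≡12) mod 37; (14|37)=-1, (12|37)=+1; (−1)^{2·0·18}·(-1)^0·(+1)^2 = +1.
v=3: a=3^2·(≡1), b=3^0·(≡1) mod 3; (1|3)=+1, (1|3)=+1; (−1)^{2·0·1}·(+1)^0·(+1)^2 = +1.
v=17: a=17^-2·(≡3), b=17^0·(≡1) mod 17; (3|17)=-1, (1|17)=+1; (−1)^{-2·0·8}·(-1)^0·(+1)^-2 = +1.
v=13: a=13^1·(≡6), b=13^1·(≡3) mod 13; (6|13)=-1, (3|13)=+1; (−1)^{1·1·6}·(-1)^1·(+1)^1 = -1.
v=2: v_2(a)=0, v_2(b)=0; units ≡ 3, 3 (mod 8); ε·ε+αω+βω = 1·1+0·1+0·1 ≡ 1  ⇒  (a,b)_2 = -1.
v=11: a=11^2·(≡5), b=11^1·(≡10) mod 11; (5|11)=+1, (10|11)=-1; (−1)^{2·1·5}·(+1)^1·(-1)^2 = +1.
|Ram(91, 715)| = 2, even; anisotropic at {2, 13}.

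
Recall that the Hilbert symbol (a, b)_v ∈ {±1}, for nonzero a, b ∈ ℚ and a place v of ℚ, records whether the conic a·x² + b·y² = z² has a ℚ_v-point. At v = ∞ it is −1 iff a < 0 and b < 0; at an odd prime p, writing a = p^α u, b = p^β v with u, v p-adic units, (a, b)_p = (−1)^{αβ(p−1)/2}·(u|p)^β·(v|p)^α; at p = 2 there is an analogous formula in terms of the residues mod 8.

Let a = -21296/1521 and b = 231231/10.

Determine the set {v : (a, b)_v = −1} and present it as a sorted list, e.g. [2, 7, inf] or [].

(a, b) ≡ (-11, 390) mod (ℚ^×)²; places V = {2, 3, 5, 7, 11, 13, ∞}.
(a,b)_11: α=3, u≡2; β=2, v≡3 (mod 11); (2|11)=-1, (3|11)=+1; sign (−1)^0·-1^2·+1^3 = +1.
(a,b)_7: α=0, u≡6; β=2, v≡5 (mod 7); (6|7)=-1, (5|7)=-1; sign (−1)^0·-1^2·-1^0 = +1.
(a,b)_5: α=0, u≡4; β=-1, v≡3 (mod 5); (4|5)=+1, (3|5)=-1; sign (−1)^0·+1^-1·-1^0 = +1.
(a,b)_3: α=-2, u≡1; β=1, v≡1 (mod 3); (1|3)=+1, (1|3)=+1; sign (−1)^0·+1^1·+1^-2 = +1.
(a,b)_13: α=-2, u≡7; β=1, v≡12 (mod 13); (7|13)=-1, (12|13)=+1; sign (−1)^0·-1^1·+1^-2 = -1.
(a,b)_2: α=4, β=-1; u≡5, v≡3 (mod 8); ε(u)ε(v)=0·1, αω(v)=4·1, βω(u)=-1·1; sum ≡ 1  ⇒  -1.
(a,b)_∞: sgn(-11)=−, sgn(390)=+, so +1.
Ram(-11, 390) = {2, 13}; no ℚ_2-point on the conic.

[2, 13]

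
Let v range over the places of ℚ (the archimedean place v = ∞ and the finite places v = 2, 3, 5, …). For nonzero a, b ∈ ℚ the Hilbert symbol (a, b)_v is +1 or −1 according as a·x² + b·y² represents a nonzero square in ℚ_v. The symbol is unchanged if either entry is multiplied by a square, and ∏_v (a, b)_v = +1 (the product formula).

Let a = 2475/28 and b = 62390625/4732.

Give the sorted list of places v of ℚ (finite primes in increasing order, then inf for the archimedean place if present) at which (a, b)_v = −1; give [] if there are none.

[3, 11]

Mod squares: a ≡ 77, b ≡ 231. Check v ∈ {∞, 2, 3, 5, 7, 11, 13}.
v=2: v_2(a)=-2, v_2(b)=-2; units ≡ 5, 7 (mod 8); ε·ε+αω+βω = 0·1+-2·0+-2·1 ≡ 0  ⇒  (a,b)_2 = +1.
v=3: a=3^2·(≡2), b=3^1·(≡2) mod 3; (2|3)=-1, (2|3)=-1; (−1)^{2·1·1}·(-1)^1·(-1)^2 = -1.
v=7: a=7^-1·(≡1), b=7^-1·(≡6) mod 7; (1|7)=+1, (6|7)=-1; (−1)^{-1·-1·3}·(+1)^-1·(-1)^-1 = +1.
v=11: a=11^1·(≡10), b=11^3·(≡2) mod 11; (10|11)=-1, (2|11)=-1; (−1)^{1·3·5}·(-1)^3·(-1)^1 = -1.
v=∞: 77 > 0 and 231 > 0  ⇒  (a,b)_∞ = +1.
v=5: a=5^2·(≡3), b=5^6·(≡4) mod 5; (3|5)=-1, (4|5)=+1; (−1)^{2·6·2}·(-1)^6·(+1)^2 = +1.
v=13: a=13^0·(≡9), b=13^-2·(≡12) mod 13; (9|13)=+1, (12|13)=+1; (−1)^{0·-2·6}·(+1)^-2·(+1)^0 = +1.
Ram(77, 231) = {3, 11}; no ℚ_3-point on the conic.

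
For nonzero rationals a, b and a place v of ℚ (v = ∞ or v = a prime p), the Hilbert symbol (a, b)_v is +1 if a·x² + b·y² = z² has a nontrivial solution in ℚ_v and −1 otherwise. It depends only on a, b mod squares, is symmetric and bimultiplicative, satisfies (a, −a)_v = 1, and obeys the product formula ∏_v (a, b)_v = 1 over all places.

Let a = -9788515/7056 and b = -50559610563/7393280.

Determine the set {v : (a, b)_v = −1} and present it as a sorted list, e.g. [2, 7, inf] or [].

(a, b) ≡ (-27115, -935) mod (ℚ^×)²; places V = {2, 3, 5, 7, 11, 17, 19, 29, ∞}.
(a,b)_∞: sgn(-27115)=−, sgn(-935)=−, so -1.
(a,b)_19: α=2, u≡16; β=-2, v≡18 (mod 19); (16|19)=+1, (18|19)=-1; sign (−1)^0·+1^-2·-1^2 = +1.
(a,b)_3: α=-2, u≡2; β=8, v≡1 (mod 3); (2|3)=-1, (1|3)=+1; sign (−1)^0·-1^8·+1^-2 = +1.
(a,b)_29: α=1, u≡6; β=2, v≡25 (mod 29); (6|29)=+1, (25|29)=+1; sign (−1)^0·+1^2·+1^1 = +1.
(a,b)_11: α=1, u≡7; β=1, v≡5 (mod 11); (7|11)=-1, (5|11)=+1; sign (−1)^1·-1^1·+1^1 = +1.
(a,b)_17: α=1, u≡12; β=1, v≡2 (mod 17); (12|17)=-1, (2|17)=+1; sign (−1)^0·-1^1·+1^1 = -1.
(a,b)_2: α=-4, β=-12; u≡5, v≡1 (mod 8); ε(u)ε(v)=0·0, αω(v)=-4·0, βω(u)=-12·1; sum ≡ 0  ⇒  +1.
(a,b)_5: α=1, u≡2; β=-1, v≡2 (mod 5); (2|5)=-1, (2|5)=-1; sign (−1)^0·-1^-1·-1^1 = +1.
(a,b)_7: α=-2, u≡3; β=2, v≡3 (mod 7); (3|7)=-1, (3|7)=-1; sign (−1)^0·-1^2·-1^-2 = +1.
(-27115, -935 / ℚ) ramifies at {17, ∞}: a division algebra.

[17, inf]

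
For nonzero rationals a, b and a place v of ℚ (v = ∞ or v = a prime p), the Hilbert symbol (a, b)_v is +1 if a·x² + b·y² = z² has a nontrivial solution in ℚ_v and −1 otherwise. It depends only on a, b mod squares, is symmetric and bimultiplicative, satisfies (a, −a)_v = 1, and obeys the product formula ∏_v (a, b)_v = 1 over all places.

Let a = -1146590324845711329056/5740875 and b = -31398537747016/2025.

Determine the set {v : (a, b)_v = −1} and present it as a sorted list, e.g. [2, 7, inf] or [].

[2, 11, 17, inf]

Mod squares: a ≡ -248710, b ≡ -34. Check v ∈ {∞, 2, 3, 5, 7, 11, 17, 19}.
v=11: a=11^9·(≡7), b=11^6·(≡6) mod 11; (7|11)=-1, (6|11)=-1; (−1)^{9·6·5}·(-1)^6·(-1)^9 = -1.
v=17: a=17^1·(≡12), b=17^1·(≡15) mod 17; (12|17)=-1, (15|17)=+1; (−1)^{1·1·8}·(-1)^1·(+1)^1 = -1.
v=3: a=3^-8·(≡2), b=3^-4·(≡2) mod 3; (2|3)=-1, (2|3)=-1; (−1)^{-8·-4·1}·(-1)^-4·(-1)^-8 = +1.
v=5: a=5^-3·(≡2), b=5^-2·(≡4) mod 5; (2|5)=-1, (4|5)=+1; (−1)^{-3·-2·2}·(-1)^-2·(+1)^-3 = +1.
v=2: v_2(a)=5, v_2(b)=3; units ≡ 5, 7 (mod 8); ε·ε+αω+βω = 0·1+5·0+3·1 ≡ 1  ⇒  (a,b)_2 = -1.
v=19: a=19^7·(≡17), b=19^4·(≡17) mod 19; (17|19)=+1, (17|19)=+1; (−1)^{7·4·9}·(+1)^4·(+1)^7 = +1.
v=7: a=7^-1·(≡2), b=7^0·(≡4) mod 7; (2|7)=+1, (4|7)=+1; (−1)^{-1·0·3}·(+1)^0·(+1)^-1 = +1.
v=∞: -248710 < 0 and -34 < 0  ⇒  (a,b)_∞ = -1.
Ram(-248710, -34) = {2, 11, 17, ∞}; no ℚ_2-point on the conic.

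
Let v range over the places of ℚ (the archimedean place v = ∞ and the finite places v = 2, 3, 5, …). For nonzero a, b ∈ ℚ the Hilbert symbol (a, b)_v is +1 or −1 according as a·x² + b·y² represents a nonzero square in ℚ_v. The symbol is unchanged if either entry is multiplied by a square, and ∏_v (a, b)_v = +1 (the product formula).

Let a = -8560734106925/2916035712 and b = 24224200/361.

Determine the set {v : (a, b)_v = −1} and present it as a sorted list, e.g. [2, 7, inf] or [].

Mod squares: a ≡ -986986, b ≡ 2002. Check v ∈ {∞, 2, 3, 5, 7, 11, 13, 17, 19, 29, 37, 43}.
v=37: a=37^-2·(≡30), b=37^0·(≡16) mod 37; (30|37)=+1, (16|37)=+1; (−1)^{-2·0·18}·(+1)^0·(+1)^-2 = +1.
v=19: a=19^0·(≡5), b=19^-2·(≡17) mod 19; (5|19)=+1, (17|19)=+1; (−1)^{0·-2·9}·(+1)^-2·(+1)^0 = +1.
v=11: a=11^1·(≡9), b=11^3·(≡8) mod 11; (9|11)=+1, (8|11)=-1; (−1)^{1·3·5}·(+1)^3·(-1)^1 = +1.
v=43: a=43^-2·(≡41), b=43^0·(≡24) mod 43; (41|43)=+1, (24|43)=+1; (−1)^{-2·0·21}·(+1)^0·(+1)^-2 = +1.
v=7: a=7^5·(≡6), b=7^1·(≡6) mod 7; (6|7)=-1, (6|7)=-1; (−1)^{5·1·3}·(-1)^1·(-1)^5 = -1.
v=∞: -986986 < 0 and 2002 > 0  ⇒  (a,b)_∞ = +1.
v=3: a=3^-2·(≡2), b=3^0·(≡1) mod 3; (2|3)=-1, (1|3)=+1; (−1)^{-2·0·1}·(-1)^0·(+1)^-2 = +1.
v=17: a=17^3·(≡11), b=17^0·(≡4) mod 17; (11|17)=-1, (4|17)=+1; (−1)^{3·0·8}·(-1)^0·(+1)^3 = +1.
v=29: a=29^1·(≡12), b=29^0·(≡5) mod 29; (12|29)=-1, (5|29)=+1; (−1)^{1·0·14}·(-1)^0·(+1)^1 = +1.
v=5: a=5^2·(≡4), b=5^2·(≡3) mod 5; (4|5)=+1, (3|5)=-1; (−1)^{2·2·2}·(+1)^2·(-1)^2 = +1.
v=2: v_2(a)=-7, v_2(b)=3; units ≡ 3, 1 (mod 8); ε·ε+αω+βω = 1·0+-7·0+3·1 ≡ 1  ⇒  (a,b)_2 = -1.
v=13: a=13^1·(≡8), b=13^1·(≡11) mod 13; (8|13)=-1, (11|13)=-1; (−1)^{1·1·6}·(-1)^1·(-1)^1 = +1.
(-986986, 2002 / ℚ) ramifies at {2, 7}: a division algebra.

[2, 7]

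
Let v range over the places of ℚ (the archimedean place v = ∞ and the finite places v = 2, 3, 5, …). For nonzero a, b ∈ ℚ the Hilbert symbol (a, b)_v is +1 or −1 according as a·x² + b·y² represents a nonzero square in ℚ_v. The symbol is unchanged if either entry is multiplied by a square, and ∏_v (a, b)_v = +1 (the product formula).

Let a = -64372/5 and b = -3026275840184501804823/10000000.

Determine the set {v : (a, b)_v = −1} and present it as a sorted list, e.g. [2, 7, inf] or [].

(a, b) ≡ (-665, -39270) mod (ℚ^×)²; places V = {2, 3, 5, 7, 11, 17, 19, 29, ∞}.
(a,b)_11: α=2, u≡8; β=7, v≡9 (mod 11); (8|11)=-1, (9|11)=+1; sign (−1)^0·-1^7·+1^2 = -1.
(a,b)_2: α=2, β=-7; u≡7, v≡5 (mod 8); ε(u)ε(v)=1·0, αω(v)=2·1, βω(u)=-7·0; sum ≡ 0  ⇒  +1.
(a,b)_∞: sgn(-665)=−, sgn(-39270)=−, so -1.
(a,b)_17: α=0, u≡15; β=1, v≡4 (mod 17); (15|17)=+1, (4|17)=+1; sign (−1)^0·+1^1·+1^0 = +1.
(a,b)_5: α=-1, u≡3; β=-7, v≡4 (mod 5); (3|5)=-1, (4|5)=+1; sign (−1)^0·-1^-7·+1^-1 = -1.
(a,b)_19: α=1, u≡14; β=4, v≡15 (mod 19); (14|19)=-1, (15|19)=-1; sign (−1)^0·-1^4·-1^1 = -1.
(a,b)_29: α=0, u≡19; β=2, v≡6 (mod 29); (19|29)=-1, (6|29)=+1; sign (−1)^0·-1^2·+1^0 = +1.
(a,b)_3: α=0, u≡1; β=5, v≡2 (mod 3); (1|3)=+1, (2|3)=-1; sign (−1)^0·+1^5·-1^0 = +1.
(a,b)_7: α=1, u≡6; β=3, v≡2 (mod 7); (6|7)=-1, (2|7)=+1; sign (−1)^1·-1^3·+1^1 = +1.
|Ram(-665, -39270)| = 4, even; anisotropic at {5, 11, 19, ∞}.

[5, 11, 19, inf]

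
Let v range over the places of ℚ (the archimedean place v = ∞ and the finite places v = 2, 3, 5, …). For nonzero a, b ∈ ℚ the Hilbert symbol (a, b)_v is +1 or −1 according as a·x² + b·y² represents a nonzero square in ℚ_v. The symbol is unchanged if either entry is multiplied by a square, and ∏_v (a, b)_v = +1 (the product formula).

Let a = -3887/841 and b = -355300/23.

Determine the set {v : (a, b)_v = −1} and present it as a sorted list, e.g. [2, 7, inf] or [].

[11, 17, 19, inf]

Mod squares: a ≡ -23, b ≡ -81719. Check v ∈ {∞, 2, 5, 11, 13, 17, 19, 23, 29}.
v=2: v_2(a)=0, v_2(b)=2; units ≡ 1, 1 (mod 8); ε·ε+αω+βω = 0·0+0·0+2·0 ≡ 0  ⇒  (a,b)_2 = +1.
v=23: a=23^1·(≡10), b=23^-1·(≡4) mod 23; (10|23)=-1, (4|23)=+1; (−1)^{1·-1·11}·(-1)^-1·(+1)^1 = +1.
v=29: a=29^-2·(≡28), b=29^0·(≡18) mod 29; (28|29)=+1, (18|29)=-1; (−1)^{-2·0·14}·(+1)^0·(-1)^-2 = +1.
v=11: a=11^0·(≡8), b=11^1·(≡7) mod 11; (8|11)=-1, (7|11)=-1; (−1)^{0·1·5}·(-1)^1·(-1)^0 = -1.
v=17: a=17^0·(≡5), b=17^1·(≡13) mod 17; (5|17)=-1, (13|17)=+1; (−1)^{0·1·8}·(-1)^1·(+1)^0 = -1.
v=5: a=5^0·(≡3), b=5^2·(≡1) mod 5; (3|5)=-1, (1|5)=+1; (−1)^{0·2·2}·(-1)^2·(+1)^0 = +1.
v=19: a=19^0·(≡13), b=19^1·(≡18) mod 19; (13|19)=-1, (18|19)=-1; (−1)^{0·1·9}·(-1)^1·(-1)^0 = -1.
v=13: a=13^2·(≡9), b=13^0·(≡12) mod 13; (9|13)=+1, (12|13)=+1; (−1)^{2·0·6}·(+1)^0·(+1)^2 = +1.
v=∞: -23 < 0 and -81719 < 0  ⇒  (a,b)_∞ = -1.
|Ram(-23, -81719)| = 4, even; anisotropic at {11, 17, 19, ∞}.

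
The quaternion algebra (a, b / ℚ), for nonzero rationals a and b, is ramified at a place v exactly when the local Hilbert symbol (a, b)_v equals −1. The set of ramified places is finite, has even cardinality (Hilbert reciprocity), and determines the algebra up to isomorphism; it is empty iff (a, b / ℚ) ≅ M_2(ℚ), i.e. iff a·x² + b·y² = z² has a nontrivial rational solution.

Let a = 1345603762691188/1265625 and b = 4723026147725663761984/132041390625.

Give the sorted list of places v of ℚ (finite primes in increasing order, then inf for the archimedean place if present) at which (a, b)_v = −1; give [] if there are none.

(a, b) ≡ (121693, 3289) mod (ℚ^×)²; places V = {2, 3, 5, 7, 11, 13, 17, 19, 23, 29, 37, ∞}.
(a,b)_∞: sgn(121693)=+, sgn(3289)=+, so +1.
(a,b)_19: α=0, u≡11; β=-2, v≡13 (mod 19); (11|19)=+1, (13|19)=-1; sign (−1)^0·+1^-2·-1^0 = +1.
(a,b)_37: α=3, u≡21; β=4, v≡11 (mod 37); (21|37)=+1, (11|37)=+1; sign (−1)^0·+1^4·+1^3 = +1.
(a,b)_13: α=1, u≡10; β=1, v≡11 (mod 13); (10|13)=+1, (11|13)=-1; sign (−1)^0·+1^1·-1^1 = -1.
(a,b)_2: α=2, β=6; u≡5, v≡1 (mod 8); ε(u)ε(v)=0·0, αω(v)=2·0, βω(u)=6·1; sum ≡ 0  ⇒  +1.
(a,b)_5: α=-6, u≡3; β=-6, v≡1 (mod 5); (3|5)=-1, (1|5)=+1; sign (−1)^0·-1^-6·+1^-6 = +1.
(a,b)_23: α=1, u≡1; β=1, v≡7 (mod 23); (1|23)=+1, (7|23)=-1; sign (−1)^1·+1^1·-1^1 = +1.
(a,b)_7: α=4, u≡6; β=6, v≡6 (mod 7); (6|7)=-1, (6|7)=-1; sign (−1)^0·-1^6·-1^4 = +1.
(a,b)_11: α=1, u≡10; β=3, v≡2 (mod 11); (10|11)=-1, (2|11)=-1; sign (−1)^1·-1^3·-1^1 = -1.
(a,b)_29: α=2, u≡22; β=2, v≡26 (mod 29); (22|29)=+1, (26|29)=-1; sign (−1)^0·+1^2·-1^2 = +1.
(a,b)_17: α=0, u≡12; β=-2, v≡2 (mod 17); (12|17)=-1, (2|17)=+1; sign (−1)^0·-1^-2·+1^0 = +1.
(a,b)_3: α=-4, u≡1; β=-4, v≡1 (mod 3); (1|3)=+1, (1|3)=+1; sign (−1)^0·+1^-4·+1^-4 = +1.
Ram(121693, 3289) = {11, 13}; no ℚ_11-point on the conic.

[11, 13]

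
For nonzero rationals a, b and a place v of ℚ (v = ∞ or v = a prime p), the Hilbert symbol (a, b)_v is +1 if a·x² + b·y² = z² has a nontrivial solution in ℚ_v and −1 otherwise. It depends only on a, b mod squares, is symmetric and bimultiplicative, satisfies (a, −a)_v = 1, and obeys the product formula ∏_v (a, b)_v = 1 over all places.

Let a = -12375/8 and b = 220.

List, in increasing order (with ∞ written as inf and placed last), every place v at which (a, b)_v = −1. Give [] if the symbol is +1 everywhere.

[5, 11]

(a, b) ≡ (-110, 55) mod (ℚ^×)²; places V = {2, 3, 5, 11, ∞}.
(a,b)_11: α=1, u≡1; β=1, v≡9 (mod 11); (1|11)=+1, (9|11)=+1; sign (−1)^1·+1^1·+1^1 = -1.
(a,b)_2: α=-3, β=2; u≡1, v≡7 (mod 8); ε(u)ε(v)=0·1, αω(v)=-3·0, βω(u)=2·0; sum ≡ 0  ⇒  +1.
(a,b)_3: α=2, u≡1; β=0, v≡1 (mod 3); (1|3)=+1, (1|3)=+1; sign (−1)^0·+1^0·+1^2 = +1.
(a,b)_∞: sgn(-110)=−, sgn(55)=+, so +1.
(a,b)_5: α=3, u≡2; β=1, v≡4 (mod 5); (2|5)=-1, (4|5)=+1; sign (−1)^0·-1^1·+1^3 = -1.
Ram(-110, 55) = {5, 11}; no ℚ_5-point on the conic.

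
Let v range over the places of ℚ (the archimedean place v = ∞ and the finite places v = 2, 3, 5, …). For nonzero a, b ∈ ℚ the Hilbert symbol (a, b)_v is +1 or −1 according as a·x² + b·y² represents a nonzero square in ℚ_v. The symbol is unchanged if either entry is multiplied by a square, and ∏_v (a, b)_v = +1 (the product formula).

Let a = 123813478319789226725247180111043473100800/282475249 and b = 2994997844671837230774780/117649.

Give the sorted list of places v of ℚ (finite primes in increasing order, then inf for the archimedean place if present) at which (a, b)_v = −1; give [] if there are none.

(a, b) ≡ (48093, 1151495) mod (ℚ^×)²; places V = {2, 3, 5, 7, 17, 19, 23, 31, 41, ∞}.
(a,b)_19: α=2, u≡11; β=1, v≡15 (mod 19); (11|19)=+1, (15|19)=-1; sign (−1)^0·+1^1·-1^2 = +1.
(a,b)_31: α=2, u≡24; β=1, v≡8 (mod 31); (24|31)=-1, (8|31)=+1; sign (−1)^0·-1^1·+1^2 = -1.
(a,b)_5: α=2, u≡3; β=1, v≡4 (mod 5); (3|5)=-1, (4|5)=+1; sign (−1)^0·-1^1·+1^2 = -1.
(a,b)_17: α=5, u≡3; β=3, v≡5 (mod 17); (3|17)=-1, (5|17)=-1; sign (−1)^0·-1^3·-1^5 = +1.
(a,b)_∞: sgn(48093)=+, sgn(1151495)=+, so +1.
(a,b)_3: α=21, u≡2; β=14, v≡2 (mod 3); (2|3)=-1, (2|3)=-1; sign (−1)^0·-1^14·-1^21 = -1.
(a,b)_7: α=-10, u≡5; β=-6, v≡1 (mod 7); (5|7)=-1, (1|7)=+1; sign (−1)^0·-1^-6·+1^-10 = +1.
(a,b)_41: α=3, u≡4; β=2, v≡39 (mod 41); (4|41)=+1, (39|41)=+1; sign (−1)^0·+1^2·+1^3 = +1.
(a,b)_2: α=12, β=2; u≡5, v≡7 (mod 8); ε(u)ε(v)=0·1, αω(v)=12·0, βω(u)=2·1; sum ≡ 0  ⇒  +1.
(a,b)_23: α=7, u≡14; β=5, v≡20 (mod 23); (14|23)=-1, (20|23)=-1; sign (−1)^1·-1^5·-1^7 = -1.
Ram(48093, 1151495) = {3, 5, 23, 31}; no ℚ_3-point on the conic.

[3, 5, 23, 31]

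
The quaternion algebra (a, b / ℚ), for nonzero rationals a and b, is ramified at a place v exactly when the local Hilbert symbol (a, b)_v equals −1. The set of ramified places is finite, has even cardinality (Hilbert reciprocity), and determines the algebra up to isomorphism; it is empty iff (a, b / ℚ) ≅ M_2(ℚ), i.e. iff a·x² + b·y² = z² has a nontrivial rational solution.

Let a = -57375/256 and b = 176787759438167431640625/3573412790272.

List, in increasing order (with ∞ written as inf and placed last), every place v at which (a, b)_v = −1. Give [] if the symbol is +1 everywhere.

Mod squares: a ≡ -255, b ≡ 170255085. Check v ∈ {∞, 2, 3, 5, 7, 11, 13, 17, 23, 29}.
v=5: a=5^3·(≡1), b=5^11·(≡2) mod 5; (1|5)=+1, (2|5)=-1; (−1)^{3·11·2}·(+1)^11·(-1)^3 = -1.
v=17: a=17^1·(≡8), b=17^3·(≡4) mod 17; (8|17)=+1, (4|17)=+1; (−1)^{1·3·8}·(+1)^3·(+1)^1 = +1.
v=13: a=13^0·(≡8), b=13^-1·(≡8) mod 13; (8|13)=-1, (8|13)=-1; (−1)^{0·-1·6}·(-1)^-1·(-1)^0 = -1.
v=7: a=7^0·(≡1), b=7^1·(≡1) mod 7; (1|7)=+1, (1|7)=+1; (−1)^{0·1·3}·(+1)^1·(+1)^0 = +1.
v=∞: -255 < 0 and 170255085 > 0  ⇒  (a,b)_∞ = +1.
v=2: v_2(a)=-8, v_2(b)=-38; units ≡ 1, 5 (mod 8); ε·ε+αω+βω = 0·0+-8·1+-38·0 ≡ 0  ⇒  (a,b)_2 = +1.
v=29: a=29^0·(≡20), b=29^1·(≡21) mod 29; (20|29)=+1, (21|29)=-1; (−1)^{0·1·14}·(+1)^1·(-1)^0 = +1.
v=23: a=23^0·(≡11), b=23^1·(≡16) mod 23; (11|23)=-1, (16|23)=+1; (−1)^{0·1·11}·(-1)^1·(+1)^0 = -1.
v=3: a=3^3·(≡2), b=3^15·(≡2) mod 3; (2|3)=-1, (2|3)=-1; (−1)^{3·15·1}·(-1)^15·(-1)^3 = -1.
v=11: a=11^0·(≡4), b=11^1·(≡9) mod 11; (4|11)=+1, (9|11)=+1; (−1)^{0·1·5}·(+1)^1·(+1)^0 = +1.
(-255, 170255085 / ℚ) ramifies at {3, 5, 13, 23}: a division algebra.

[3, 5, 13, 23]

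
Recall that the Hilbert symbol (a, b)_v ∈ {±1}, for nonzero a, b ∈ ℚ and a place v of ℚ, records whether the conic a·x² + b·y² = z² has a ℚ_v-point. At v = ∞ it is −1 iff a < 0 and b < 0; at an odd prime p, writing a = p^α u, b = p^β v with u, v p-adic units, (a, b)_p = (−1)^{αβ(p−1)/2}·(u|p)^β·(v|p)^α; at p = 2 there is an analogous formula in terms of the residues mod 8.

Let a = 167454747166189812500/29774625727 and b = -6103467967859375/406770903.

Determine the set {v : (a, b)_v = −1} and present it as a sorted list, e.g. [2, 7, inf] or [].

(a, b) ≡ (3059, -161) mod (ℚ^×)²; places V = {2, 3, 5, 7, 11, 19, 23, ∞}.
(a,b)_3: α=0, u≡2; β=-4, v≡1 (mod 3); (2|3)=-1, (1|3)=+1; sign (−1)^0·-1^-4·+1^0 = +1.
(a,b)_5: α=6, u≡4; β=6, v≡4 (mod 5); (4|5)=+1, (4|5)=+1; sign (−1)^0·+1^6·+1^6 = +1.
(a,b)_7: α=-5, u≡3; β=-3, v≡3 (mod 7); (3|7)=-1, (3|7)=-1; sign (−1)^1·-1^-3·-1^-5 = -1.
(a,b)_19: α=11, u≡5; β=8, v≡14 (mod 19); (5|19)=+1, (14|19)=-1; sign (−1)^0·+1^8·-1^11 = -1.
(a,b)_∞: sgn(3059)=+, sgn(-161)=−, so +1.
(a,b)_23: α=1, u≡4; β=1, v≡2 (mod 23); (4|23)=+1, (2|23)=+1; sign (−1)^1·+1^1·+1^1 = -1.
(a,b)_11: α=-6, u≡5; β=-4, v≡1 (mod 11); (5|11)=+1, (1|11)=+1; sign (−1)^0·+1^-4·+1^-6 = +1.
(a,b)_2: α=2, β=0; u≡3, v≡7 (mod 8); ε(u)ε(v)=1·1, αω(v)=2·0, βω(u)=0·1; sum ≡ 1  ⇒  -1.
|Ram(3059, -161)| = 4, even; anisotropic at {2, 7, 19, 23}.

[2, 7, 19, 23]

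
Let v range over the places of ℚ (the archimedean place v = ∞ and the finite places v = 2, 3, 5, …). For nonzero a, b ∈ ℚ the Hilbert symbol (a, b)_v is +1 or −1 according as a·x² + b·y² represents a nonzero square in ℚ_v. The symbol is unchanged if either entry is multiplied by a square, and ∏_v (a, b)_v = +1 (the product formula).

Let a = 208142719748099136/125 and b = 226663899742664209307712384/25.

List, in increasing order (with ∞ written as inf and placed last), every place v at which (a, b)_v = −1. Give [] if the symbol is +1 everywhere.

Mod squares: a ≡ 5005, b ≡ 7854. Check v ∈ {∞, 2, 3, 5, 7, 11, 13, 17}.
v=13: a=13^1·(≡2), b=13^0·(≡2) mod 13; (2|13)=-1, (2|13)=-1; (−1)^{1·0·6}·(-1)^0·(-1)^1 = -1.
v=2: v_2(a)=6, v_2(b)=7; units ≡ 5, 7 (mod 8); ε·ε+αω+βω = 0·1+6·0+7·1 ≡ 1  ⇒  (a,b)_2 = -1.
v=7: a=7^3·(≡1), b=7^5·(≡2) mod 7; (1|7)=+1, (2|7)=+1; (−1)^{3·5·3}·(+1)^5·(+1)^3 = -1.
v=3: a=3^8·(≡1), b=3^13·(≡2) mod 3; (1|3)=+1, (2|3)=-1; (−1)^{8·13·1}·(+1)^13·(-1)^8 = +1.
v=17: a=17^4·(≡11), b=17^7·(≡6) mod 17; (11|17)=-1, (6|17)=-1; (−1)^{4·7·8}·(-1)^7·(-1)^4 = -1.
v=11: a=11^3·(≡9), b=11^5·(≡2) mod 11; (9|11)=+1, (2|11)=-1; (−1)^{3·5·5}·(+1)^5·(-1)^3 = +1.
v=∞: 5005 > 0 and 7854 > 0  ⇒  (a,b)_∞ = +1.
v=5: a=5^-3·(≡1), b=5^-2·(≡4) mod 5; (1|5)=+1, (4|5)=+1; (−1)^{-3·-2·2}·(+1)^-2·(+1)^-3 = +1.
|Ram(5005, 7854)| = 4, even; anisotropic at {2, 7, 13, 17}.

[2, 7, 13, 17]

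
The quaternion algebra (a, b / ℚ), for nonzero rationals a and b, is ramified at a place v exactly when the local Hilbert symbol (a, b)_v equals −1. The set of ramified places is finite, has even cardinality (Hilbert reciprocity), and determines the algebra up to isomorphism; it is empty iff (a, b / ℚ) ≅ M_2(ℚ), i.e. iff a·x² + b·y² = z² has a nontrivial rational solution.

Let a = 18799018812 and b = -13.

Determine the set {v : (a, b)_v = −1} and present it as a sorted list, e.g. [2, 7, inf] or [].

[2, 13, 23, 43]

(a, b) ≡ (200767, -13) mod (ℚ^×)²; places V = {2, 3, 7, 13, 17, 23, 29, 43, ∞}.
(a,b)_3: α=4, u≡1; β=0, v≡2 (mod 3); (1|3)=+1, (2|3)=-1; sign (−1)^0·+1^0·-1^4 = +1.
(a,b)_∞: sgn(200767)=+, sgn(-13)=−, so +1.
(a,b)_7: α=1, u≡1; β=0, v≡1 (mod 7); (1|7)=+1, (1|7)=+1; sign (−1)^0·+1^0·+1^1 = +1.
(a,b)_43: α=1, u≡23; β=0, v≡30 (mod 43); (23|43)=+1, (30|43)=-1; sign (−1)^0·+1^0·-1^1 = -1.
(a,b)_13: α=0, u≡2; β=1, v≡12 (mod 13); (2|13)=-1, (12|13)=+1; sign (−1)^0·-1^1·+1^0 = -1.
(a,b)_29: α=1, u≡11; β=0, v≡16 (mod 29); (11|29)=-1, (16|29)=+1; sign (−1)^0·-1^0·+1^1 = +1.
(a,b)_2: α=2, β=0; u≡7, v≡3 (mod 8); ε(u)ε(v)=1·1, αω(v)=2·1, βω(u)=0·0; sum ≡ 1  ⇒  -1.
(a,b)_23: α=1, u≡13; β=0, v≡10 (mod 23); (13|23)=+1, (10|23)=-1; sign (−1)^0·+1^0·-1^1 = -1.
(a,b)_17: α=2, u≡14; β=0, v≡4 (mod 17); (14|17)=-1, (4|17)=+1; sign (−1)^0·-1^0·+1^2 = +1.
|Ram(200767, -13)| = 4, even; anisotropic at {2, 13, 23, 43}.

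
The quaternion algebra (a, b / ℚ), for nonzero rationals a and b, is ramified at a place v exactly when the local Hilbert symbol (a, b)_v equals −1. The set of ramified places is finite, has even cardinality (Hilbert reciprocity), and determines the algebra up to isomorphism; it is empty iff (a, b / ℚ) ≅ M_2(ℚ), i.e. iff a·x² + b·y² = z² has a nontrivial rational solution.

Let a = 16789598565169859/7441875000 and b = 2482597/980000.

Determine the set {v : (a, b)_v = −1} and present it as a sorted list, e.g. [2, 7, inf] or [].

[3, 13]

Mod squares: a ≡ 330, b ≡ 26. Check v ∈ {∞, 2, 3, 5, 7, 11, 13, 19, 23}.
v=7: a=7^-2·(≡4), b=7^-2·(≡5) mod 7; (4|7)=+1, (5|7)=-1; (−1)^{-2·-2·3}·(+1)^-2·(-1)^-2 = +1.
v=∞: 330 > 0 and 26 > 0  ⇒  (a,b)_∞ = +1.
v=2: v_2(a)=-3, v_2(b)=-5; units ≡ 5, 5 (mod 8); ε·ε+αω+βω = 0·0+-3·1+-5·1 ≡ 0  ⇒  (a,b)_2 = +1.
v=23: a=23^6·(≡16), b=23^2·(≡13) mod 23; (16|23)=+1, (13|23)=+1; (−1)^{6·2·11}·(+1)^2·(+1)^6 = +1.
v=5: a=5^-7·(≡4), b=5^-4·(≡4) mod 5; (4|5)=+1, (4|5)=+1; (−1)^{-7·-4·2}·(+1)^-4·(+1)^-7 = +1.
v=13: a=13^4·(≡6), b=13^1·(≡8) mod 13; (6|13)=-1, (8|13)=-1; (−1)^{4·1·6}·(-1)^1·(-1)^4 = -1.
v=3: a=3^-5·(≡2), b=3^0·(≡2) mod 3; (2|3)=-1, (2|3)=-1; (−1)^{-5·0·1}·(-1)^0·(-1)^-5 = -1.
v=19: a=19^2·(≡6), b=19^2·(≡1) mod 19; (6|19)=+1, (1|19)=+1; (−1)^{2·2·9}·(+1)^2·(+1)^2 = +1.
v=11: a=11^1·(≡10), b=11^0·(≡4) mod 11; (10|11)=-1, (4|11)=+1; (−1)^{1·0·5}·(-1)^0·(+1)^1 = +1.
|Ram(330, 26)| = 2, even; anisotropic at {3, 13}.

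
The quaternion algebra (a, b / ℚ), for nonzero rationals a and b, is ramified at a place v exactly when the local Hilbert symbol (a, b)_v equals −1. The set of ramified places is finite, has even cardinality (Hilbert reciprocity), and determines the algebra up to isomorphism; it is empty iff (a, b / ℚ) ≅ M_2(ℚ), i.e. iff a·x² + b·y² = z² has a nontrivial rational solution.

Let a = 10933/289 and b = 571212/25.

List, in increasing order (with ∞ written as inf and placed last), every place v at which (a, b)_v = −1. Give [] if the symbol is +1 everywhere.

Mod squares: a ≡ 13, b ≡ 1763. Check v ∈ {∞, 2, 3, 5, 13, 17, 29, 41, 43}.
v=3: a=3^0·(≡1), b=3^4·(≡2) mod 3; (1|3)=+1, (2|3)=-1; (−1)^{0·4·1}·(+1)^4·(-1)^0 = +1.
v=2: v_2(a)=0, v_2(b)=2; units ≡ 5, 3 (mod 8); ε·ε+αω+βω = 0·1+0·1+2·1 ≡ 0  ⇒  (a,b)_2 = +1.
v=43: a=43^0·(≡17), b=43^1·(≡36) mod 43; (17|43)=+1, (36|43)=+1; (−1)^{0·1·21}·(+1)^1·(+1)^0 = +1.
v=29: a=29^2·(≡16), b=29^0·(≡22) mod 29; (16|29)=+1, (22|29)=+1; (−1)^{2·0·14}·(+1)^0·(+1)^2 = +1.
v=17: a=17^-2·(≡2), b=17^0·(≡10) mod 17; (2|17)=+1, (10|17)=-1; (−1)^{-2·0·8}·(+1)^0·(-1)^-2 = +1.
v=5: a=5^0·(≡2), b=5^-2·(≡2) mod 5; (2|5)=-1, (2|5)=-1; (−1)^{0·-2·2}·(-1)^-2·(-1)^0 = +1.
v=∞: 13 > 0 and 1763 > 0  ⇒  (a,b)_∞ = +1.
v=41: a=41^0·(≡34), b=41^1·(≡21) mod 41; (34|41)=-1, (21|41)=+1; (−1)^{0·1·20}·(-1)^1·(+1)^0 = -1.
v=13: a=13^1·(≡3), b=13^0·(≡8) mod 13; (3|13)=+1, (8|13)=-1; (−1)^{1·0·6}·(+1)^0·(-1)^1 = -1.
(13, 1763 / ℚ) ramifies at {13, 41}: a division algebra.

[13, 41]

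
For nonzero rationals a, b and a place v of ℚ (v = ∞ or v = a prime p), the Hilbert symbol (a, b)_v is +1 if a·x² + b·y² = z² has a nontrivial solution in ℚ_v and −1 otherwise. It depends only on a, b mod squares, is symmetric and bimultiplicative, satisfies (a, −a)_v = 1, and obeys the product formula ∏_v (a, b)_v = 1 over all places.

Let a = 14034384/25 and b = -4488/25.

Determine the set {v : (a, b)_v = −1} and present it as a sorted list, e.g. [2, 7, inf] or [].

[2, 3]

(a, b) ≡ (221, -1122) mod (ℚ^×)²; places V = {2, 3, 5, 7, 11, 13, 17, ∞}.
(a,b)_2: α=4, β=3; u≡5, v≡7 (mod 8); ε(u)ε(v)=0·1, αω(v)=4·0, βω(u)=3·1; sum ≡ 1  ⇒  -1.
(a,b)_7: α=2, u≡1; β=0, v≡5 (mod 7); (1|7)=+1, (5|7)=-1; sign (−1)^0·+1^0·-1^2 = +1.
(a,b)_17: α=1, u≡4; β=1, v≡1 (mod 17); (4|17)=+1, (1|17)=+1; sign (−1)^0·+1^1·+1^1 = +1.
(a,b)_13: α=1, u≡4; β=0, v≡3 (mod 13); (4|13)=+1, (3|13)=+1; sign (−1)^0·+1^0·+1^1 = +1.
(a,b)_5: α=-2, u≡4; β=-2, v≡2 (mod 5); (4|5)=+1, (2|5)=-1; sign (−1)^0·+1^-2·-1^-2 = +1.
(a,b)_3: α=4, u≡2; β=1, v≡1 (mod 3); (2|3)=-1, (1|3)=+1; sign (−1)^0·-1^1·+1^4 = -1.
(a,b)_∞: sgn(221)=+, sgn(-1122)=−, so +1.
(a,b)_11: α=0, u≡4; β=1, v≡7 (mod 11); (4|11)=+1, (7|11)=-1; sign (−1)^0·+1^1·-1^0 = +1.
(221, -1122 / ℚ) ramifies at {2, 3}: a division algebra.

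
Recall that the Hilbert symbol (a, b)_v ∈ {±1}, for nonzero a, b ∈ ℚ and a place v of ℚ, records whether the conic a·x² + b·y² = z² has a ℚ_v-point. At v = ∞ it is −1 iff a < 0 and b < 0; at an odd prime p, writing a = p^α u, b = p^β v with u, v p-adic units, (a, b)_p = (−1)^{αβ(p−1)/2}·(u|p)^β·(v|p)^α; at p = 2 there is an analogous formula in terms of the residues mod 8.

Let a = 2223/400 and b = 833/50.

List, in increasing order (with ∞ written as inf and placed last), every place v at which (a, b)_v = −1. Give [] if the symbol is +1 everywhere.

Mod squares: a ≡ 247, b ≡ 34. Check v ∈ {∞, 2, 3, 5, 7, 13, 17, 19}.
v=5: a=5^-2·(≡3), b=5^-2·(≡4) mod 5; (3|5)=-1, (4|5)=+1; (−1)^{-2·-2·2}·(-1)^-2·(+1)^-2 = +1.
v=7: a=7^0·(≡4), b=7^2·(≡3) mod 7; (4|7)=+1, (3|7)=-1; (−1)^{0·2·3}·(+1)^2·(-1)^0 = +1.
v=17: a=17^0·(≡9), b=17^1·(≡2) mod 17; (9|17)=+1, (2|17)=+1; (−1)^{0·1·8}·(+1)^1·(+1)^0 = +1.
v=2: v_2(a)=-4, v_2(b)=-1; units ≡ 7, 1 (mod 8); ε·ε+αω+βω = 1·0+-4·0+-1·0 ≡ 0  ⇒  (a,b)_2 = +1.
v=∞: 247 > 0 and 34 > 0  ⇒  (a,b)_∞ = +1.
v=13: a=13^1·(≡8), b=13^0·(≡6) mod 13; (8|13)=-1, (6|13)=-1; (−1)^{1·0·6}·(-1)^0·(-1)^1 = -1.
v=19: a=19^1·(≡3), b=19^0·(≡14) mod 19; (3|19)=-1, (14|19)=-1; (−1)^{1·0·9}·(-1)^0·(-1)^1 = -1.
v=3: a=3^2·(≡1), b=3^0·(≡1) mod 3; (1|3)=+1, (1|3)=+1; (−1)^{2·0·1}·(+1)^0·(+1)^2 = +1.
|Ram(247, 34)| = 2, even; anisotropic at {13, 19}.

[13, 19]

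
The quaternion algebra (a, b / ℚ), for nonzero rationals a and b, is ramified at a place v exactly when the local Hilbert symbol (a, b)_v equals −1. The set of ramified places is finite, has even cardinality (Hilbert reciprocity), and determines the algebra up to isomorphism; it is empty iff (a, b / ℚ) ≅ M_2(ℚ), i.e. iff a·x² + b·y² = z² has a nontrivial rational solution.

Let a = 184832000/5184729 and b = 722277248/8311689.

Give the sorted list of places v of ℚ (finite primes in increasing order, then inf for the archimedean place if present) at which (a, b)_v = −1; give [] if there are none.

[2, 5]

Mod squares: a ≡ 5, b ≡ 638. Check v ∈ {∞, 2, 3, 5, 7, 11, 19, 23, 29, 31}.
v=29: a=29^0·(≡28), b=29^1·(≡16) mod 29; (28|29)=+1, (16|29)=+1; (−1)^{0·1·14}·(+1)^1·(+1)^0 = +1.
v=11: a=11^-2·(≡3), b=11^1·(≡5) mod 11; (3|11)=+1, (5|11)=+1; (−1)^{-2·1·5}·(+1)^1·(+1)^-2 = +1.
v=23: a=23^-2·(≡7), b=23^0·(≡11) mod 23; (7|23)=-1, (11|23)=-1; (−1)^{-2·0·11}·(-1)^0·(-1)^-2 = +1.
v=5: a=5^3·(≡4), b=5^0·(≡2) mod 5; (4|5)=+1, (2|5)=-1; (−1)^{3·0·2}·(+1)^0·(-1)^3 = -1.
v=7: a=7^0·(≡6), b=7^2·(≡4) mod 7; (6|7)=-1, (4|7)=+1; (−1)^{0·2·3}·(-1)^2·(+1)^0 = +1.
v=∞: 5 > 0 and 638 > 0  ⇒  (a,b)_∞ = +1.
v=2: v_2(a)=12, v_2(b)=7; units ≡ 5, 7 (mod 8); ε·ε+αω+βω = 0·1+12·0+7·1 ≡ 1  ⇒  (a,b)_2 = -1.
v=19: a=19^2·(≡5), b=19^2·(≡5) mod 19; (5|19)=+1, (5|19)=+1; (−1)^{2·2·9}·(+1)^2·(+1)^2 = +1.
v=3: a=3^-4·(≡2), b=3^-2·(≡2) mod 3; (2|3)=-1, (2|3)=-1; (−1)^{-4·-2·1}·(-1)^-2·(-1)^-4 = +1.
v=31: a=31^0·(≡8), b=31^-4·(≡14) mod 31; (8|31)=+1, (14|31)=+1; (−1)^{0·-4·15}·(+1)^-4·(+1)^0 = +1.
Ram(5, 638) = {2, 5}; no ℚ_2-point on the conic.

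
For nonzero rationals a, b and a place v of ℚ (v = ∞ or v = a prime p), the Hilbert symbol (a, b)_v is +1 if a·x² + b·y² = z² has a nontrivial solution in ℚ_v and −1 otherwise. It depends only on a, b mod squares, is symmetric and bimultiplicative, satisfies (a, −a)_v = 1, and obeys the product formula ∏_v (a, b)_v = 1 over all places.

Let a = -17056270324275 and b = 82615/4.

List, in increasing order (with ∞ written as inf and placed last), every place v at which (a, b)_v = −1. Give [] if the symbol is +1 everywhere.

[17, 31]

(a, b) ≡ (-51, 82615) mod (ℚ^×)²; places V = {2, 3, 5, 7, 13, 17, 31, 41, ∞}.
(a,b)_41: α=2, u≡31; β=1, v≡22 (mod 41); (31|41)=+1, (22|41)=-1; sign (−1)^0·+1^1·-1^2 = +1.
(a,b)_5: α=2, u≡4; β=1, v≡2 (mod 5); (4|5)=+1, (2|5)=-1; sign (−1)^0·+1^1·-1^2 = +1.
(a,b)_31: α=2, u≡12; β=1, v≡23 (mod 31); (12|31)=-1, (23|31)=-1; sign (−1)^0·-1^1·-1^2 = -1.
(a,b)_17: α=1, u≡14; β=0, v≡3 (mod 17); (14|17)=-1, (3|17)=-1; sign (−1)^0·-1^0·-1^1 = -1.
(a,b)_7: α=2, u≡5; β=0, v≡2 (mod 7); (5|7)=-1, (2|7)=+1; sign (−1)^0·-1^0·+1^2 = +1.
(a,b)_2: α=0, β=-2; u≡5, v≡7 (mod 8); ε(u)ε(v)=0·1, αω(v)=0·0, βω(u)=-2·1; sum ≡ 0  ⇒  +1.
(a,b)_13: α=2, u≡1; β=1, v≡6 (mod 13); (1|13)=+1, (6|13)=-1; sign (−1)^0·+1^1·-1^2 = +1.
(a,b)_3: α=1, u≡1; β=0, v≡1 (mod 3); (1|3)=+1, (1|3)=+1; sign (−1)^0·+1^0·+1^1 = +1.
(a,b)_∞: sgn(-51)=−, sgn(82615)=+, so +1.
|Ram(-51, 82615)| = 2, even; anisotropic at {17, 31}.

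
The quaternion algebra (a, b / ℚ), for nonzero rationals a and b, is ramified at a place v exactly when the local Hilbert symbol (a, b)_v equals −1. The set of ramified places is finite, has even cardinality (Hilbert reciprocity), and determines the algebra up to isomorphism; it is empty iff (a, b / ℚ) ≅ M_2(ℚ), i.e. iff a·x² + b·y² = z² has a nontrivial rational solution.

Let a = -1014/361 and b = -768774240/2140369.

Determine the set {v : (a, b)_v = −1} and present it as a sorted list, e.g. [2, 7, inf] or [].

[13, inf]

Mod squares: a ≡ -6, b ≡ -390. Check v ∈ {∞, 2, 3, 5, 7, 11, 13, 19}.
v=19: a=19^-2·(≡12), b=19^-2·(≡17) mod 19; (12|19)=-1, (17|19)=+1; (−1)^{-2·-2·9}·(-1)^-2·(+1)^-2 = +1.
v=3: a=3^1·(≡1), b=3^7·(≡2) mod 3; (1|3)=+1, (2|3)=-1; (−1)^{1·7·1}·(+1)^7·(-1)^1 = +1.
v=∞: -6 < 0 and -390 < 0  ⇒  (a,b)_∞ = -1.
v=11: a=11^0·(≡1), b=11^-2·(≡8) mod 11; (1|11)=+1, (8|11)=-1; (−1)^{0·-2·5}·(+1)^-2·(-1)^0 = +1.
v=7: a=7^0·(≡2), b=7^-2·(≡4) mod 7; (2|7)=+1, (4|7)=+1; (−1)^{0·-2·3}·(+1)^-2·(+1)^0 = +1.
v=2: v_2(a)=1, v_2(b)=5; units ≡ 5, 5 (mod 8); ε·ε+αω+βω = 0·0+1·1+5·1 ≡ 0  ⇒  (a,b)_2 = +1.
v=5: a=5^0·(≡1), b=5^1·(≡3) mod 5; (1|5)=+1, (3|5)=-1; (−1)^{0·1·2}·(+1)^1·(-1)^0 = +1.
v=13: a=13^2·(≡2), b=13^3·(≡4) mod 13; (2|13)=-1, (4|13)=+1; (−1)^{2·3·6}·(-1)^3·(+1)^2 = -1.
(-6, -390 / ℚ) ramifies at {13, ∞}: a division algebra.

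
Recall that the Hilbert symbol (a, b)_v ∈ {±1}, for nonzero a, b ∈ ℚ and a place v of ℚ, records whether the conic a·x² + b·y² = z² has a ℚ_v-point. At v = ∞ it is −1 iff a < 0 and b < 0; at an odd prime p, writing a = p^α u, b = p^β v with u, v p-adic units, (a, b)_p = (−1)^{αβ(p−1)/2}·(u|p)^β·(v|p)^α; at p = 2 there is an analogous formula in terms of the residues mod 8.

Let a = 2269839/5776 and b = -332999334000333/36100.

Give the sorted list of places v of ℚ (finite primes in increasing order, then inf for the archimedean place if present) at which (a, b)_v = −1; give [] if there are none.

Mod squares: a ≡ 111, b ≡ -37. Check v ∈ {∞, 2, 3, 5, 7, 11, 13, 19, 37}.
v=13: a=13^2·(≡7), b=13^2·(≡6) mod 13; (7|13)=-1, (6|13)=-1; (−1)^{2·2·6}·(-1)^2·(-1)^2 = +1.
v=19: a=19^-2·(≡5), b=19^-2·(≡9) mod 19; (5|19)=+1, (9|19)=+1; (−1)^{-2·-2·9}·(+1)^-2·(+1)^-2 = +1.
v=7: a=7^0·(≡5), b=7^2·(≡3) mod 7; (5|7)=-1, (3|7)=-1; (−1)^{0·2·3}·(-1)^2·(-1)^0 = +1.
v=5: a=5^0·(≡4), b=5^-2·(≡3) mod 5; (4|5)=+1, (3|5)=-1; (−1)^{0·-2·2}·(+1)^-2·(-1)^0 = +1.
v=∞: 111 > 0 and -37 < 0  ⇒  (a,b)_∞ = +1.
v=11: a=11^2·(≡4), b=11^2·(≡10) mod 11; (4|11)=+1, (10|11)=-1; (−1)^{2·2·5}·(+1)^2·(-1)^2 = +1.
v=3: a=3^1·(≡1), b=3^8·(≡2) mod 3; (1|3)=+1, (2|3)=-1; (−1)^{1·8·1}·(+1)^8·(-1)^1 = -1.
v=37: a=37^1·(≡28), b=37^3·(≡4) mod 37; (28|37)=+1, (4|37)=+1; (−1)^{1·3·18}·(+1)^3·(+1)^1 = +1.
v=2: v_2(a)=-4, v_2(b)=-2; units ≡ 7, 3 (mod 8); ε·ε+αω+βω = 1·1+-4·1+-2·0 ≡ 1  ⇒  (a,b)_2 = -1.
(111, -37 / ℚ) ramifies at {2, 3}: a division algebra.

[2, 3]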